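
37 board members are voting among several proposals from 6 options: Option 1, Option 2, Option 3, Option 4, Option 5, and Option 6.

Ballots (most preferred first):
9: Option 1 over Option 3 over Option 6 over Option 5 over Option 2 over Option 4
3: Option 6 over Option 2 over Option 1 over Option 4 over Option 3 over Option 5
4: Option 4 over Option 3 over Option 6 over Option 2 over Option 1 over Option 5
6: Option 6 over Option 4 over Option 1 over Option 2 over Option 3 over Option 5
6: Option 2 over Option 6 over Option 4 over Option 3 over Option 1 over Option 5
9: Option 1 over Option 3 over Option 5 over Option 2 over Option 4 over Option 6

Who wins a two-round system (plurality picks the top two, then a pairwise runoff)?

Option 6

Round 1 first-place votes: Option 1 18, Option 2 6, Option 3 0, Option 4 4, Option 5 0, Option 6 9. Option 1 and Option 6 advance.
Runoff: Option 1 is ranked above Option 6 on 18 ballots, Option 6 above Option 1 on 19.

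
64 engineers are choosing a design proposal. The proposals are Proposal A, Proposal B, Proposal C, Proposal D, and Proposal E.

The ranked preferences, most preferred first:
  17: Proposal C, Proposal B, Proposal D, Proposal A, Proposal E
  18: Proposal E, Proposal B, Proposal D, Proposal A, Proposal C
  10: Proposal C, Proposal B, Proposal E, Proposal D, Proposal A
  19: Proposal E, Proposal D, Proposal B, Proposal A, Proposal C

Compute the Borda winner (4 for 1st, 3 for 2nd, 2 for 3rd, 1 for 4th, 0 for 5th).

Proposal A: 17×1 + 18×1 + 10×0 + 19×1 = 54
Proposal B: 17×3 + 18×3 + 10×3 + 19×2 = 173
Proposal C: 17×4 + 18×0 + 10×4 + 19×0 = 108
Proposal D: 17×2 + 18×2 + 10×1 + 19×3 = 137
Proposal E: 17×0 + 18×4 + 10×2 + 19×4 = 168

Proposal B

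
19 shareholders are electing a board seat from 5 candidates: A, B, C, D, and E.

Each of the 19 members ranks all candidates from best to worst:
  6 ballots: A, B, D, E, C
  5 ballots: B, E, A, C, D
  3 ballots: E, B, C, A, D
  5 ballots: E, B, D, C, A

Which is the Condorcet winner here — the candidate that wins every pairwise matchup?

B vs A: 13–6
B vs C: 19–0
B vs D: 19–0
B vs E: 11–8
B beats every other candidate.

B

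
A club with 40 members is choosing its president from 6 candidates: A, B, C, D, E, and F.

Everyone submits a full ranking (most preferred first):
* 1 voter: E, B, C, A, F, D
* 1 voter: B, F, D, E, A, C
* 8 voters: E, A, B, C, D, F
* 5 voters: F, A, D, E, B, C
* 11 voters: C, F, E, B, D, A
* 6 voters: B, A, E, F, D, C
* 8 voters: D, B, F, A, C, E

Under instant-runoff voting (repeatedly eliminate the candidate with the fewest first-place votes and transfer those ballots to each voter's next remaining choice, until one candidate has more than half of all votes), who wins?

Round 1: A 0, B 7, C 11, D 8, E 9, F 5. A eliminated.
Round 2: B 7, C 11, D 8, E 9, F 5. F eliminated.
Round 3: B 7, C 11, D 13, E 9. B eliminated.
Round 4: C 11, D 14, E 15. C eliminated.
Round 5: D 14, E 26. E has a majority (≥21).

E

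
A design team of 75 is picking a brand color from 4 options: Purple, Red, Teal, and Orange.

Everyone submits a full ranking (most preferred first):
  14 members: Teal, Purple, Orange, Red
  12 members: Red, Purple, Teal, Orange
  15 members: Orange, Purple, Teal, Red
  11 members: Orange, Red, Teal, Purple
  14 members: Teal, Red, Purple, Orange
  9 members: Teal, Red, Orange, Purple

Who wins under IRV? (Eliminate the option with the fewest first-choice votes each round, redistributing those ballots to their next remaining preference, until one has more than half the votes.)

Round 1: Purple 0, Red 12, Teal 37, Orange 26. Purple eliminated.
Round 2: Red 12, Teal 37, Orange 26. Red eliminated.
Round 3: Teal 49, Orange 26. Teal has a majority (≥38).

Teal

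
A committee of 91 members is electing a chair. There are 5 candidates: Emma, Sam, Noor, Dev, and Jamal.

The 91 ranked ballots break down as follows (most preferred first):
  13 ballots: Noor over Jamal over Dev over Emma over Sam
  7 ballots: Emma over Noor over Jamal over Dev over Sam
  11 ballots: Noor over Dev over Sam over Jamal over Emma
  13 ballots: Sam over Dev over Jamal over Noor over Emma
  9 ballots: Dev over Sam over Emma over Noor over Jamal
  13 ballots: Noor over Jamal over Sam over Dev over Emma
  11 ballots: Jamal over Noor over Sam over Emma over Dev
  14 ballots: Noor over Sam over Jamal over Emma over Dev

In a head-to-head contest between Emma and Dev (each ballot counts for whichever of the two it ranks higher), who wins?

Emma is ranked above Dev on 32 ballots; Dev above Emma on 59.

Dev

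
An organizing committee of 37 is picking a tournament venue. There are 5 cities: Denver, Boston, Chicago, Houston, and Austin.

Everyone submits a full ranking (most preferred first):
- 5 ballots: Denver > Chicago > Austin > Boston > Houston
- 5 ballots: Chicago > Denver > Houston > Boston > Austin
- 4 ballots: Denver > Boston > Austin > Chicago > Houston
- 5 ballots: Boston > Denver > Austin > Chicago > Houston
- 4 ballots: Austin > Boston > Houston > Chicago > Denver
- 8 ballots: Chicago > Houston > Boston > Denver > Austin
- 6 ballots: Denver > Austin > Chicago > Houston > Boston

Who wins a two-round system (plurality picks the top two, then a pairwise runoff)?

Denver

Round 1 first-place votes: Denver 15, Boston 5, Chicago 13, Houston 0, Austin 4. Denver and Chicago advance.
Runoff: Denver is ranked above Chicago on 20 ballots, Chicago above Denver on 17.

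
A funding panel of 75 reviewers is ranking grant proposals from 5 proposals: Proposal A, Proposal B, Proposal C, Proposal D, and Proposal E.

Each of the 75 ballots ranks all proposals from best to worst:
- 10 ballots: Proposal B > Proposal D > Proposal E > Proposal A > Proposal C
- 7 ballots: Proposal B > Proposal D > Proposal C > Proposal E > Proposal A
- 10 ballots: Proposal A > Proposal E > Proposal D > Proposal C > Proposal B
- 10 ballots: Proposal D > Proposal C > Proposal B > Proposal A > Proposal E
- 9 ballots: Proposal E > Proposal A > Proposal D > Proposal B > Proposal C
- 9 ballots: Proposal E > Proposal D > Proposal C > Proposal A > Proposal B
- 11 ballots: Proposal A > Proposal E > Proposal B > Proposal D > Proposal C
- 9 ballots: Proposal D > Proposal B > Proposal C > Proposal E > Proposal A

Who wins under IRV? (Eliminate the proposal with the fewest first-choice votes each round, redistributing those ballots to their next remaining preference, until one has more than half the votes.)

Round 1: Proposal A 21, Proposal B 17, Proposal C 0, Proposal D 19, Proposal E 18. Proposal C eliminated.
Round 2: Proposal A 21, Proposal B 17, Proposal D 19, Proposal E 18. Proposal B eliminated.
Round 3: Proposal A 21, Proposal D 36, Proposal E 18. Proposal E eliminated.
Round 4: Proposal A 30, Proposal D 45. Proposal D has a majority (≥38).

Proposal D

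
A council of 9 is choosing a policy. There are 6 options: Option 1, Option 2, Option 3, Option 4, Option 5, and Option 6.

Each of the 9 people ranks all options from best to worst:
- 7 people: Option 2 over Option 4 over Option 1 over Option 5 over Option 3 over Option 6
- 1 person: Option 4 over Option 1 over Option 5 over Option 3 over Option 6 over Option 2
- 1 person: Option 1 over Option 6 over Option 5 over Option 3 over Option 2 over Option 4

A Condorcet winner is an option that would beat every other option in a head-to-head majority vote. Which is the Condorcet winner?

Option 2 vs Option 1: 7–2
Option 2 vs Option 3: 7–2
Option 2 vs Option 4: 8–1
Option 2 vs Option 5: 7–2
Option 2 vs Option 6: 7–2
Option 2 beats every other option.

Option 2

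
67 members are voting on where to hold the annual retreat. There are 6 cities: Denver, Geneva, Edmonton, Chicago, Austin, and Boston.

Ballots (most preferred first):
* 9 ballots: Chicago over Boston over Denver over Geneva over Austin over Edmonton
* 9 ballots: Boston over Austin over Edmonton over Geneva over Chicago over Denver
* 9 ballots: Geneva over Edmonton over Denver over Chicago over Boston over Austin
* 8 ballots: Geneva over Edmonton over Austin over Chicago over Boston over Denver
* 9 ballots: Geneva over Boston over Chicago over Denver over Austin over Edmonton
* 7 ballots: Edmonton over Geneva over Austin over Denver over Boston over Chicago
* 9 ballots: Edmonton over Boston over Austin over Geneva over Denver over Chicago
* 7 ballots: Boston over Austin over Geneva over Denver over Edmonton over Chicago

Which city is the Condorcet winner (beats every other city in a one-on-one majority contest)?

Boston

Boston vs Denver: 51–16
Boston vs Geneva: 34–33
Boston vs Edmonton: 34–33
Boston vs Chicago: 41–26
Boston vs Austin: 52–15
Boston beats every other city.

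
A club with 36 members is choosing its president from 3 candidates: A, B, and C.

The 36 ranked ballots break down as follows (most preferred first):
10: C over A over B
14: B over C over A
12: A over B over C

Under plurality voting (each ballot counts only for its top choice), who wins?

First-place votes: A 12, B 14, C 10.

B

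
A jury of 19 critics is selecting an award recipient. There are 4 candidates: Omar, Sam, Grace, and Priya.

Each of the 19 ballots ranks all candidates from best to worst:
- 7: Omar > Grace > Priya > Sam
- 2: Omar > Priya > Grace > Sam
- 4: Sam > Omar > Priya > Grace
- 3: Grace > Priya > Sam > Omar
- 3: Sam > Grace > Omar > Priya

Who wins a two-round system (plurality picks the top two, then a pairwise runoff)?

Sam

Round 1 first-place votes: Omar 9, Sam 7, Grace 3, Priya 0. Omar and Sam advance.
Runoff: Omar is ranked above Sam on 9 ballots, Sam above Omar on 10.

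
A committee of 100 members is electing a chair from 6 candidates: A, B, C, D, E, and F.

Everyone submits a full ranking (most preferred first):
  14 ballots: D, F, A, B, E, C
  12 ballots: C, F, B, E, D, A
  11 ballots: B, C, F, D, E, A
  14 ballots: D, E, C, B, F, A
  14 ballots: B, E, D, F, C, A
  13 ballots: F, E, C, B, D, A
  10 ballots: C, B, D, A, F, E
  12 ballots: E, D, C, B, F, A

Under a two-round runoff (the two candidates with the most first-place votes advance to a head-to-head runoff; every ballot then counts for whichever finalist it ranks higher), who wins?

B

Round 1 first-place votes: A 0, B 25, C 22, D 28, E 12, F 13. D and B advance.
Runoff: D is ranked above B on 40 ballots, B above D on 60.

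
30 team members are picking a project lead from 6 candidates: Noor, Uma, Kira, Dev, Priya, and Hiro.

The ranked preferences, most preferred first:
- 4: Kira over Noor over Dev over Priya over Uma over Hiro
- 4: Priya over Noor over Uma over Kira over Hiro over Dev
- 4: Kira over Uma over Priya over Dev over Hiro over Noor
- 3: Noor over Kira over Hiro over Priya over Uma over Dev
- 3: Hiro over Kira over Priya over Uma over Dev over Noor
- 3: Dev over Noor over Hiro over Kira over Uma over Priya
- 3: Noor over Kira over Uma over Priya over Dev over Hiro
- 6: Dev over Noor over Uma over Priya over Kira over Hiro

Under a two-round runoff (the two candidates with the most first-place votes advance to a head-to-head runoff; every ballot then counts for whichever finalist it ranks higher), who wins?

Kira

Round 1 first-place votes: Noor 6, Uma 0, Kira 8, Dev 9, Priya 4, Hiro 3. Dev and Kira advance.
Runoff: Dev is ranked above Kira on 9 ballots, Kira above Dev on 21.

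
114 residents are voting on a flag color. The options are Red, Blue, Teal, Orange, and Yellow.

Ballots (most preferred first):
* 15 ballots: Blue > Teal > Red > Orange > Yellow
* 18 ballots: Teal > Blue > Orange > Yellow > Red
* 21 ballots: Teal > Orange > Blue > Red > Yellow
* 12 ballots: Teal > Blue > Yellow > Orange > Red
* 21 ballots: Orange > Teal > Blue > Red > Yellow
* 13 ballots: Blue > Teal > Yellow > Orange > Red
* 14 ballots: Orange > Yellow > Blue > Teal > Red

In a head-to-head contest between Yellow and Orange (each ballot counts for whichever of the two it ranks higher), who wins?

Yellow is ranked above Orange on 25 ballots; Orange above Yellow on 89.

Orange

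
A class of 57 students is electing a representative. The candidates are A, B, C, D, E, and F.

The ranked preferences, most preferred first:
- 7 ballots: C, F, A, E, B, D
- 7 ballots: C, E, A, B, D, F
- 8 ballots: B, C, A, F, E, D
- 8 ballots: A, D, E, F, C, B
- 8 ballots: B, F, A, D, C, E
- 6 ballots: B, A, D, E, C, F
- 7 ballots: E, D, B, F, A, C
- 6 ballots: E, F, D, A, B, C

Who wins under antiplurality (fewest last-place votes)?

Last-place votes: A 0, B 8, C 13, D 15, E 8, F 13.

A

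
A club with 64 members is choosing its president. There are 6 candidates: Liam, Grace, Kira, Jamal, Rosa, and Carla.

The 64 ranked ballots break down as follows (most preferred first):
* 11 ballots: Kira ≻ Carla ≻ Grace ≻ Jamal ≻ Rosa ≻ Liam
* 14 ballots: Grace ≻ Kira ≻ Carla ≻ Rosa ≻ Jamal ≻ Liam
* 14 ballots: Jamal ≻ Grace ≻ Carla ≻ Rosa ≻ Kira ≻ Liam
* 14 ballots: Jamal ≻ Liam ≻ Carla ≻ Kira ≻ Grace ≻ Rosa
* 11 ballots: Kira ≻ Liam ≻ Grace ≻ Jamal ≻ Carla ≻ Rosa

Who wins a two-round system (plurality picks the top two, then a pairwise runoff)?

Round 1 first-place votes: Liam 0, Grace 14, Kira 22, Jamal 28, Rosa 0, Carla 0. Jamal and Kira advance.
Runoff: Jamal is ranked above Kira on 28 ballots, Kira above Jamal on 36.

Kira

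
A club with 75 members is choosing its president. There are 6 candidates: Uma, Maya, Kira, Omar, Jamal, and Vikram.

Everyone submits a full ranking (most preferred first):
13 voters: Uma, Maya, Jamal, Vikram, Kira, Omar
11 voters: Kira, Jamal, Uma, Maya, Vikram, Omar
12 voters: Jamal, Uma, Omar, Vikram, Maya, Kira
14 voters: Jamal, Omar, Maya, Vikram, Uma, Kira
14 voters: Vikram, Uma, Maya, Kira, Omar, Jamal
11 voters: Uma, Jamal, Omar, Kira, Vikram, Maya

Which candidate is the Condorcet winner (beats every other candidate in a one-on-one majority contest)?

Uma vs Maya: 61–14
Uma vs Kira: 64–11
Uma vs Omar: 61–14
Uma vs Jamal: 38–37
Uma vs Vikram: 47–28
Uma beats every other candidate.

Uma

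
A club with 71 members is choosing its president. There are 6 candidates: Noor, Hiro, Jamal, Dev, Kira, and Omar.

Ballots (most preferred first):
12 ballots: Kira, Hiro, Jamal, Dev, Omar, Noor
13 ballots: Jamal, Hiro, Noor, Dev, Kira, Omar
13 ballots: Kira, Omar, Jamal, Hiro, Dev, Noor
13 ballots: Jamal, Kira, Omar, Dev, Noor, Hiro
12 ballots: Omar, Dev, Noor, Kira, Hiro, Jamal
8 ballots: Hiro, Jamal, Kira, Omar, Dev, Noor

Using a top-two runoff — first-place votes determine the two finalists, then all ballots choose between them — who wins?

Round 1 first-place votes: Noor 0, Hiro 8, Jamal 26, Dev 0, Kira 25, Omar 12. Jamal and Kira advance.
Runoff: Jamal is ranked above Kira on 34 ballots, Kira above Jamal on 37.

Kira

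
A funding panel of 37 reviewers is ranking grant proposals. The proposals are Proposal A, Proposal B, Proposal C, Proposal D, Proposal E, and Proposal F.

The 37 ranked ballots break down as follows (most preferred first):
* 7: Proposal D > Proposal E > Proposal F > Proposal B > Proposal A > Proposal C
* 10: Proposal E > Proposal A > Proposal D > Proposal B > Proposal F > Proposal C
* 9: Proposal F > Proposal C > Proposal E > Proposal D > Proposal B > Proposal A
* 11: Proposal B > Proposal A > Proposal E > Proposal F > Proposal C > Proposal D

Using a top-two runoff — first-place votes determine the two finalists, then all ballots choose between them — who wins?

Proposal E

Round 1 first-place votes: Proposal A 0, Proposal B 11, Proposal C 0, Proposal D 7, Proposal E 10, Proposal F 9. Proposal B and Proposal E advance.
Runoff: Proposal B is ranked above Proposal E on 11 ballots, Proposal E above Proposal B on 26.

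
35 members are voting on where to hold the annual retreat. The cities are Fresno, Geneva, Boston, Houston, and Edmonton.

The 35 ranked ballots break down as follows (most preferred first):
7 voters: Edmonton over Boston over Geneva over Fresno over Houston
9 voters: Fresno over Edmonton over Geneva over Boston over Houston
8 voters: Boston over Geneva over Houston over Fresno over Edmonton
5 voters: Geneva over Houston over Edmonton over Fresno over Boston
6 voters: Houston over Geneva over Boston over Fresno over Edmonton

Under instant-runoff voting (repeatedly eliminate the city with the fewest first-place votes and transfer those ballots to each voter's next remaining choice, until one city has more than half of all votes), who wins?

Round 1: Fresno 9, Geneva 5, Boston 8, Houston 6, Edmonton 7. Geneva eliminated.
Round 2: Fresno 9, Boston 8, Houston 11, Edmonton 7. Edmonton eliminated.
Round 3: Fresno 9, Boston 15, Houston 11. Fresno eliminated.
Round 4: Boston 24, Houston 11. Boston has a majority (≥18).

Boston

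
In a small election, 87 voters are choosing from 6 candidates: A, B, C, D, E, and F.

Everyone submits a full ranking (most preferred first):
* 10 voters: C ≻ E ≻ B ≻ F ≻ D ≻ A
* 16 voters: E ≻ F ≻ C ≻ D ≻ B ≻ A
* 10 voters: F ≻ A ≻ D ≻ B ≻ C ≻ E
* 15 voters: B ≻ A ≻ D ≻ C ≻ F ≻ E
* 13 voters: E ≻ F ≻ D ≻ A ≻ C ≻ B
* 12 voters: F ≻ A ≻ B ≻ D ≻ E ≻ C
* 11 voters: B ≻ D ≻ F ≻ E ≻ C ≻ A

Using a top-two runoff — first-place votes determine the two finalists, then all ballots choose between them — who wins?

Round 1 first-place votes: A 0, B 26, C 10, D 0, E 29, F 22. E and B advance.
Runoff: E is ranked above B on 39 ballots, B above E on 48.

B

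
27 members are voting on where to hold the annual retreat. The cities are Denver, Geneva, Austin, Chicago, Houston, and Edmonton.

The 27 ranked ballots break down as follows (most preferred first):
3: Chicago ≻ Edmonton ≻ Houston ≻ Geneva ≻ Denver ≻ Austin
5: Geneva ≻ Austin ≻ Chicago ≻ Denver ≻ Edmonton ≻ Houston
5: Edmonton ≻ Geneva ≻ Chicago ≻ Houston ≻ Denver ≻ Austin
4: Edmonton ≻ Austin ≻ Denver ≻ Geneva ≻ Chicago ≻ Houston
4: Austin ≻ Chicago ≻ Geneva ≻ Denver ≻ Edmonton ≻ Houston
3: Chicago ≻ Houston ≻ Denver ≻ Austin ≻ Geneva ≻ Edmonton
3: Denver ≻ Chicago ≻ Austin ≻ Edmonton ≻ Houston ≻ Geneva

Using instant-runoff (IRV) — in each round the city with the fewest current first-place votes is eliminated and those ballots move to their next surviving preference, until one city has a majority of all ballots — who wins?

Chicago

Round 1: Denver 3, Geneva 5, Austin 4, Chicago 6, Houston 0, Edmonton 9. Houston eliminated.
Round 2: Denver 3, Geneva 5, Austin 4, Chicago 6, Edmonton 9. Denver eliminated.
Round 3: Geneva 5, Austin 4, Chicago 9, Edmonton 9. Austin eliminated.
Round 4: Geneva 5, Chicago 13, Edmonton 9. Geneva eliminated.
Round 5: Chicago 18, Edmonton 9. Chicago has a majority (≥14).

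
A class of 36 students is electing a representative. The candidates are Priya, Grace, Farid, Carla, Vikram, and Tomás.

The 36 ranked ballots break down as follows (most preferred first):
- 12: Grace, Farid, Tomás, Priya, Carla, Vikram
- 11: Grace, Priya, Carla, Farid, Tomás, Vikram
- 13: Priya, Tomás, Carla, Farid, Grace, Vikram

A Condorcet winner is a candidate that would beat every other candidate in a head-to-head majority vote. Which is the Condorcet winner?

Grace

Grace vs Priya: 23–13
Grace vs Farid: 23–13
Grace vs Carla: 23–13
Grace vs Vikram: 36–0
Grace vs Tomás: 23–13
Grace beats every other candidate.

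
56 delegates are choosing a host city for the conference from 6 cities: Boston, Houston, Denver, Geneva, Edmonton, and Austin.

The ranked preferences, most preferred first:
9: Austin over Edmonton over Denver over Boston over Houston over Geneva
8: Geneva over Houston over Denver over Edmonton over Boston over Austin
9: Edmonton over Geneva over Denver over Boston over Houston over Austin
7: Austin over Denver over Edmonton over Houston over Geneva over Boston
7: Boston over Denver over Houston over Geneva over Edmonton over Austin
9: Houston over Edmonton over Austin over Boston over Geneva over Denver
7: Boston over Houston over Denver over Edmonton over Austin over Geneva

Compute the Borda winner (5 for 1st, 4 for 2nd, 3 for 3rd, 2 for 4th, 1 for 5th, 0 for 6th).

Edmonton

Boston: 9×2 + 8×1 + 9×2 + 7×0 + 7×5 + 9×2 + 7×5 = 132
Houston: 9×1 + 8×4 + 9×1 + 7×2 + 7×3 + 9×5 + 7×4 = 158
Denver: 9×3 + 8×3 + 9×3 + 7×4 + 7×4 + 9×0 + 7×3 = 155
Geneva: 9×0 + 8×5 + 9×4 + 7×1 + 7×2 + 9×1 + 7×0 = 106
Edmonton: 9×4 + 8×2 + 9×5 + 7×3 + 7×1 + 9×4 + 7×2 = 175
Austin: 9×5 + 8×0 + 9×0 + 7×5 + 7×0 + 9×3 + 7×1 = 114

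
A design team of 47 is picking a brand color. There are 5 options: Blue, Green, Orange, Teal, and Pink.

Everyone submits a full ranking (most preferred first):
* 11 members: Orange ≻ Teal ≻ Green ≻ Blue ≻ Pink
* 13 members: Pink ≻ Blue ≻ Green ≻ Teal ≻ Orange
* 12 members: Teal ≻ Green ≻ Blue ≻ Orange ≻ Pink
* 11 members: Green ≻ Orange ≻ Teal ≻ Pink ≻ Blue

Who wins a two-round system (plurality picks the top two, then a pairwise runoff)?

Round 1 first-place votes: Blue 0, Green 11, Orange 11, Teal 12, Pink 13. Pink and Teal advance.
Runoff: Pink is ranked above Teal on 13 ballots, Teal above Pink on 34.

Teal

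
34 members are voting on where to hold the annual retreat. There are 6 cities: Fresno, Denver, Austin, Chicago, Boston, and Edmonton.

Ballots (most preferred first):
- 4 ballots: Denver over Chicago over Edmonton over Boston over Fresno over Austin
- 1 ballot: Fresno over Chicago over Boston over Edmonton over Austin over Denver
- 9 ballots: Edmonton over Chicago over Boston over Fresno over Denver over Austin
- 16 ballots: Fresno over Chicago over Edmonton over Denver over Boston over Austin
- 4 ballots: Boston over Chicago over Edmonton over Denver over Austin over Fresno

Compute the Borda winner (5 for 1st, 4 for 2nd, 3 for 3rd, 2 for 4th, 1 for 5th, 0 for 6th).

Fresno: 4×1 + 1×5 + 9×2 + 16×5 + 4×0 = 107
Denver: 4×5 + 1×0 + 9×1 + 16×2 + 4×2 = 69
Austin: 4×0 + 1×1 + 9×0 + 16×0 + 4×1 = 5
Chicago: 4×4 + 1×4 + 9×4 + 16×4 + 4×4 = 136
Boston: 4×2 + 1×3 + 9×3 + 16×1 + 4×5 = 74
Edmonton: 4×3 + 1×2 + 9×5 + 16×3 + 4×3 = 119

Chicago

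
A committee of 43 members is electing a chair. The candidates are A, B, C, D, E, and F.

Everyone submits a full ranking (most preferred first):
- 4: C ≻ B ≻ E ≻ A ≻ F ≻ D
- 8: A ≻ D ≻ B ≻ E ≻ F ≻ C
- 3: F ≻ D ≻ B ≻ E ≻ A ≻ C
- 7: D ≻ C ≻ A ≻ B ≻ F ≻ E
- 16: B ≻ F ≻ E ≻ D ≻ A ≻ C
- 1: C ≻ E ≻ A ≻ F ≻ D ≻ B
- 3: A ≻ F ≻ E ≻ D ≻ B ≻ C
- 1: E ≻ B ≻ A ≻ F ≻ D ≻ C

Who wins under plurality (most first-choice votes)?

First-place votes: A 11, B 16, C 5, D 7, E 1, F 3.

B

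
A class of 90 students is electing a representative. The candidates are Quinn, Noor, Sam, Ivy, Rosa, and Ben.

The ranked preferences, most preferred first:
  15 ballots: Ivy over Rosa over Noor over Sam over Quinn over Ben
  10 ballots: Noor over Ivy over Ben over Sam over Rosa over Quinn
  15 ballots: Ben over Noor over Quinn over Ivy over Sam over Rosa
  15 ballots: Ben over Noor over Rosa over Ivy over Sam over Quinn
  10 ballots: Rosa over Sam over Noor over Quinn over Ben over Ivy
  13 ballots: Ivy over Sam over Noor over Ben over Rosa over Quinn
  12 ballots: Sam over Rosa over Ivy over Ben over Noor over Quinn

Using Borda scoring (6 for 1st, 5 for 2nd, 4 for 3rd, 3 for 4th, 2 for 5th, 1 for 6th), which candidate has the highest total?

Quinn: 15×2 + 10×1 + 15×4 + 15×1 + 10×3 + 13×1 + 12×1 = 170
Noor: 15×4 + 10×6 + 15×5 + 15×5 + 10×4 + 13×4 + 12×2 = 386
Sam: 15×3 + 10×3 + 15×2 + 15×2 + 10×5 + 13×5 + 12×6 = 322
Ivy: 15×6 + 10×5 + 15×3 + 15×3 + 10×1 + 13×6 + 12×4 = 366
Rosa: 15×5 + 10×2 + 15×1 + 15×4 + 10×6 + 13×2 + 12×5 = 316
Ben: 15×1 + 10×4 + 15×6 + 15×6 + 10×2 + 13×3 + 12×3 = 330

Noor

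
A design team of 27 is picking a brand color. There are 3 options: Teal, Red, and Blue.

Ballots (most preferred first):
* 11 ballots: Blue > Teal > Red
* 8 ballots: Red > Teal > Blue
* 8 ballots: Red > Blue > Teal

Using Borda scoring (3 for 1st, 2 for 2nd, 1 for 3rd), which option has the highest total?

Red

Teal: 11×2 + 8×2 + 8×1 = 46
Red: 11×1 + 8×3 + 8×3 = 59
Blue: 11×3 + 8×1 + 8×2 = 57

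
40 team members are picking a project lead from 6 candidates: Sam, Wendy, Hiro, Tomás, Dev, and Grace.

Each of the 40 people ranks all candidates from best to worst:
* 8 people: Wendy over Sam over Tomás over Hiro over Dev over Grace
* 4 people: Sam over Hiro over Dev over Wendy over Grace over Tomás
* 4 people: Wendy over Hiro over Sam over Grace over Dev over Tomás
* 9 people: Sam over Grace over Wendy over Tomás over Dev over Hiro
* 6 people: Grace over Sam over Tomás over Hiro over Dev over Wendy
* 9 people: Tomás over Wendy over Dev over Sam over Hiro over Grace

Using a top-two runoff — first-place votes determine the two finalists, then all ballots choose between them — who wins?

Wendy

Round 1 first-place votes: Sam 13, Wendy 12, Hiro 0, Tomás 9, Dev 0, Grace 6. Sam and Wendy advance.
Runoff: Sam is ranked above Wendy on 19 ballots, Wendy above Sam on 21.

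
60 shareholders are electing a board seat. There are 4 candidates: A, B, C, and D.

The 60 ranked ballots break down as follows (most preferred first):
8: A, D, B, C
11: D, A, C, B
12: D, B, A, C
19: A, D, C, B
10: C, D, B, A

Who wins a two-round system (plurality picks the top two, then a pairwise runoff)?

D

Round 1 first-place votes: A 27, B 0, C 10, D 23. A and D advance.
Runoff: A is ranked above D on 27 ballots, D above A on 33.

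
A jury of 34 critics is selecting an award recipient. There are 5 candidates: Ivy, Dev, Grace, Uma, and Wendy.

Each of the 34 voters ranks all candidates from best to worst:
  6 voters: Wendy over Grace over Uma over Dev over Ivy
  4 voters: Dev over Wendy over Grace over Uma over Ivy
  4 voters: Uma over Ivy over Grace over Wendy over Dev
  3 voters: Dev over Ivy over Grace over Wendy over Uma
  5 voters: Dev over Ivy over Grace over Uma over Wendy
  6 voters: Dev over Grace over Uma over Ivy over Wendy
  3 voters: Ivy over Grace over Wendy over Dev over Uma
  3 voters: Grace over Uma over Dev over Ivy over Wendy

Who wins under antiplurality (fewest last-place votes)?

Last-place votes: Ivy 10, Dev 4, Grace 0, Uma 6, Wendy 14.

Grace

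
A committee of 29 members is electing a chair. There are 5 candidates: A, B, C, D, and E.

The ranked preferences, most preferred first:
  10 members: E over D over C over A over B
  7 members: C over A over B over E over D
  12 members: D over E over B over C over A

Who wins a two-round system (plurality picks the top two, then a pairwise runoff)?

Round 1 first-place votes: A 0, B 0, C 7, D 12, E 10. D and E advance.
Runoff: D is ranked above E on 12 ballots, E above D on 17.

E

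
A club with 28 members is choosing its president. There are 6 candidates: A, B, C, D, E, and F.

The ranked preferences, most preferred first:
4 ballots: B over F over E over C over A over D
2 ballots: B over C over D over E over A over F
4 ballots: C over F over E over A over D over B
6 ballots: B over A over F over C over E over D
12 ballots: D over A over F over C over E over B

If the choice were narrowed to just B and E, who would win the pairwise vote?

E

B is ranked above E on 12 ballots; E above B on 16.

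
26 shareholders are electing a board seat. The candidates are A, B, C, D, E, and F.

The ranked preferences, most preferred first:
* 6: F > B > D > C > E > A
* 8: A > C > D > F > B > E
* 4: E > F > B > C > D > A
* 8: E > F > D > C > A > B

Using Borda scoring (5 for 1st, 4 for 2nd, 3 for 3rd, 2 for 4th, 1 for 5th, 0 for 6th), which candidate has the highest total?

F

A: 6×0 + 8×5 + 4×0 + 8×1 = 48
B: 6×4 + 8×1 + 4×3 + 8×0 = 44
C: 6×2 + 8×4 + 4×2 + 8×2 = 68
D: 6×3 + 8×3 + 4×1 + 8×3 = 70
E: 6×1 + 8×0 + 4×5 + 8×5 = 66
F: 6×5 + 8×2 + 4×4 + 8×4 = 94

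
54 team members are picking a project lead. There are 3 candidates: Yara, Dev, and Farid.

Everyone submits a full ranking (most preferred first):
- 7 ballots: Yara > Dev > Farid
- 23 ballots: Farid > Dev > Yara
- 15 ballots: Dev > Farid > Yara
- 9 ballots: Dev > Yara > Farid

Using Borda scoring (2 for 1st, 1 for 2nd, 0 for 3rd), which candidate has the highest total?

Yara: 7×2 + 23×0 + 15×0 + 9×1 = 23
Dev: 7×1 + 23×1 + 15×2 + 9×2 = 78
Farid: 7×0 + 23×2 + 15×1 + 9×0 = 61

Dev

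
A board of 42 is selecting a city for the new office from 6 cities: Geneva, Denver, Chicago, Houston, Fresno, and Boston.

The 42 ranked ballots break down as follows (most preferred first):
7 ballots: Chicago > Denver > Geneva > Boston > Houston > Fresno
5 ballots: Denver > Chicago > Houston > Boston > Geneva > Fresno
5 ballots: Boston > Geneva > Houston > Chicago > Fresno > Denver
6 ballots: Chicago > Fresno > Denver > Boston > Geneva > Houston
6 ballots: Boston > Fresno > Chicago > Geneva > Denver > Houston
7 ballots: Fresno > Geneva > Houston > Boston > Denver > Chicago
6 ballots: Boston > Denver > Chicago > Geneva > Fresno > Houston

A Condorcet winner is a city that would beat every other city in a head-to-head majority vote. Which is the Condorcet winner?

Boston vs Geneva: 28–14
Boston vs Denver: 24–18
Boston vs Chicago: 24–18
Boston vs Houston: 30–12
Boston vs Fresno: 29–13
Boston beats every other city.

Boston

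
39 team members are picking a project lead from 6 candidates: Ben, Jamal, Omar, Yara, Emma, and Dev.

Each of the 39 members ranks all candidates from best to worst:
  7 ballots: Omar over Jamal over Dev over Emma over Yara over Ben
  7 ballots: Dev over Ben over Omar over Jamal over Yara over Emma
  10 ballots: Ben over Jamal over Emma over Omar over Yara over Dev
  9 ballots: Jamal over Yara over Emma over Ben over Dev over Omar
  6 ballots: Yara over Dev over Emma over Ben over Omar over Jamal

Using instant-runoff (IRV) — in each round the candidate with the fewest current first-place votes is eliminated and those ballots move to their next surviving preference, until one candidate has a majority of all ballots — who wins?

Round 1: Ben 10, Jamal 9, Omar 7, Yara 6, Emma 0, Dev 7. Emma eliminated.
Round 2: Ben 10, Jamal 9, Omar 7, Yara 6, Dev 7. Yara eliminated.
Round 3: Ben 10, Jamal 9, Omar 7, Dev 13. Omar eliminated.
Round 4: Ben 10, Jamal 16, Dev 13. Ben eliminated.
Round 5: Jamal 26, Dev 13. Jamal has a majority (≥20).

Jamal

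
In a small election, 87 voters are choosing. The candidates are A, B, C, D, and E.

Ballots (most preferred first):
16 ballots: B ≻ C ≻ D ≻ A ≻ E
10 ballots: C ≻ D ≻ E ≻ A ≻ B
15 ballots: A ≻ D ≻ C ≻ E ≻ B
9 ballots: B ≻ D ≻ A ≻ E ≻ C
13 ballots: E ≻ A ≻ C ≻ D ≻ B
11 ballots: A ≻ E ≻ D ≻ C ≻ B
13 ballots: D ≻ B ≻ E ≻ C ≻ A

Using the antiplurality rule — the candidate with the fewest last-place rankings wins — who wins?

Last-place votes: A 13, B 49, C 9, D 0, E 16.

D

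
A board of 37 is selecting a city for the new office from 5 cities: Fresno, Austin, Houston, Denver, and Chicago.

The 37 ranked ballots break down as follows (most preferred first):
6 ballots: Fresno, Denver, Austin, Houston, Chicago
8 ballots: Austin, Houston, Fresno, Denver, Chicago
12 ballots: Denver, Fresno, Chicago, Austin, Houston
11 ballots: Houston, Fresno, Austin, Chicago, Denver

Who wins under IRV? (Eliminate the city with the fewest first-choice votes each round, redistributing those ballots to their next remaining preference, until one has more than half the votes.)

Round 1: Fresno 6, Austin 8, Houston 11, Denver 12, Chicago 0. Chicago eliminated.
Round 2: Fresno 6, Austin 8, Houston 11, Denver 12. Fresno eliminated.
Round 3: Austin 8, Houston 11, Denver 18. Austin eliminated.
Round 4: Houston 19, Denver 18. Houston has a majority (≥19).

Houston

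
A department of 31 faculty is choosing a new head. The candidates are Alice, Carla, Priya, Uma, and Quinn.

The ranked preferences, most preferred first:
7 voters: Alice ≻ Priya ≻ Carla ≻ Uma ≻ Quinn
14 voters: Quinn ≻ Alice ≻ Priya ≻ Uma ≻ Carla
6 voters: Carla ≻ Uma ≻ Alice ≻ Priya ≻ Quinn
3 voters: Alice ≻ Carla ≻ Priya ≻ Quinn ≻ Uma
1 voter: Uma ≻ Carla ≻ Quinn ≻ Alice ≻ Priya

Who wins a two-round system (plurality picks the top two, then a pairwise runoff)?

Alice

Round 1 first-place votes: Alice 10, Carla 6, Priya 0, Uma 1, Quinn 14. Quinn and Alice advance.
Runoff: Quinn is ranked above Alice on 15 ballots, Alice above Quinn on 16.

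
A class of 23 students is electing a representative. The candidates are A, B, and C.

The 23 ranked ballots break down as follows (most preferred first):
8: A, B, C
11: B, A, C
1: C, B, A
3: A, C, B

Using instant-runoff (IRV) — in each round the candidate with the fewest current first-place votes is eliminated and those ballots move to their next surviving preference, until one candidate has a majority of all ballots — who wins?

Round 1: A 11, B 11, C 1. C eliminated.
Round 2: A 11, B 12. B has a majority (≥12).

B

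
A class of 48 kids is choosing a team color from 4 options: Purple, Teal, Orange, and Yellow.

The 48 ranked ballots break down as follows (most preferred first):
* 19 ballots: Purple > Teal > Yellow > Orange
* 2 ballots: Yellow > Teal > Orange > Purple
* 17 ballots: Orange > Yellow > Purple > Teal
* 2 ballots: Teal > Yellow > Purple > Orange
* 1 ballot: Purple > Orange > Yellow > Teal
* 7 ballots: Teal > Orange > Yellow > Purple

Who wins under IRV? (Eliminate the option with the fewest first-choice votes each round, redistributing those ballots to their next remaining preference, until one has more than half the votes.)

Round 1: Purple 20, Teal 9, Orange 17, Yellow 2. Yellow eliminated.
Round 2: Purple 20, Teal 11, Orange 17. Teal eliminated.
Round 3: Purple 22, Orange 26. Orange has a majority (≥25).

Orange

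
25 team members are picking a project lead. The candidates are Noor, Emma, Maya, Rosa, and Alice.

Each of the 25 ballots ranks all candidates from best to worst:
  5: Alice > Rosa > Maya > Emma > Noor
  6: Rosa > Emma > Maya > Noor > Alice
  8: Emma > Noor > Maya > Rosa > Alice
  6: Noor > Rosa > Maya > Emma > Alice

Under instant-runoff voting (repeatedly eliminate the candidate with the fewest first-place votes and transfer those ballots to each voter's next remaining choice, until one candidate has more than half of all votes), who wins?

Round 1: Noor 6, Emma 8, Maya 0, Rosa 6, Alice 5. Maya eliminated.
Round 2: Noor 6, Emma 8, Rosa 6, Alice 5. Alice eliminated.
Round 3: Noor 6, Emma 8, Rosa 11. Noor eliminated.
Round 4: Emma 8, Rosa 17. Rosa has a majority (≥13).

Rosa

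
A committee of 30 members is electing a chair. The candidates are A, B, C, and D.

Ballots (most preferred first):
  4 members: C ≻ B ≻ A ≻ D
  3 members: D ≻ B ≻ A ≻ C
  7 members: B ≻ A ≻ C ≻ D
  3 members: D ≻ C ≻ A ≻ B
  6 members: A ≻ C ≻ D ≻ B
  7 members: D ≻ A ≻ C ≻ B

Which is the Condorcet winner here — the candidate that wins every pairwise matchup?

A vs B: 16–14
A vs C: 23–7
A vs D: 17–13
A beats every other candidate.

A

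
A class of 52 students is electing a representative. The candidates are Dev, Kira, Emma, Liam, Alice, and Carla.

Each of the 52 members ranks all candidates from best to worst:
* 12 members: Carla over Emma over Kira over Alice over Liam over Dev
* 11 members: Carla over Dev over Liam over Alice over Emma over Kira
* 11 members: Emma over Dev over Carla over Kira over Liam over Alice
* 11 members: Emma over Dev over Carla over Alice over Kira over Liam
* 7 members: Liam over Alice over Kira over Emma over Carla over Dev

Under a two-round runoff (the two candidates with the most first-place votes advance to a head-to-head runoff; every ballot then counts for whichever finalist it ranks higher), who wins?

Emma

Round 1 first-place votes: Dev 0, Kira 0, Emma 22, Liam 7, Alice 0, Carla 23. Carla and Emma advance.
Runoff: Carla is ranked above Emma on 23 ballots, Emma above Carla on 29.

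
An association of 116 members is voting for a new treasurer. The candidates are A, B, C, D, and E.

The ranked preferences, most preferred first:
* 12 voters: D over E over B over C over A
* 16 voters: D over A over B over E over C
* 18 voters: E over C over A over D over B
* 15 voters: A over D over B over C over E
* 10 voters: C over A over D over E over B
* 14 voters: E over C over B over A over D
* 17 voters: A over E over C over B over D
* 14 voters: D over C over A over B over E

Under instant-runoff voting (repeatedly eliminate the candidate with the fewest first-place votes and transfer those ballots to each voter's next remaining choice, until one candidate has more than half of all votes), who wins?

A

Round 1: A 32, B 0, C 10, D 42, E 32. B eliminated.
Round 2: A 32, C 10, D 42, E 32. C eliminated.
Round 3: A 42, D 42, E 32. E eliminated.
Round 4: A 74, D 42. A has a majority (≥59).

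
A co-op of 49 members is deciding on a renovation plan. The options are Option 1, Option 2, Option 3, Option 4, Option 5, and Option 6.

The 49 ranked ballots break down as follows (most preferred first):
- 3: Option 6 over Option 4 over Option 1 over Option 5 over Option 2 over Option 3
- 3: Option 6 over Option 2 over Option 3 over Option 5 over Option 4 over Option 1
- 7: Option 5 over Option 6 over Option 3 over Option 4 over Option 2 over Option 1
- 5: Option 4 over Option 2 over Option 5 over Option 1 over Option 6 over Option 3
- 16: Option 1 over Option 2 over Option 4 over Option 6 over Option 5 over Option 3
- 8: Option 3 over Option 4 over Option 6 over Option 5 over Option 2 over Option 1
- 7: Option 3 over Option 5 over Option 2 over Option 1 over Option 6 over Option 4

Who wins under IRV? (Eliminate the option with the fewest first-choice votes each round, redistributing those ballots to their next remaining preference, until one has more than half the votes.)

Option 3

Round 1: Option 1 16, Option 2 0, Option 3 15, Option 4 5, Option 5 7, Option 6 6. Option 2 eliminated.
Round 2: Option 1 16, Option 3 15, Option 4 5, Option 5 7, Option 6 6. Option 4 eliminated.
Round 3: Option 1 16, Option 3 15, Option 5 12, Option 6 6. Option 6 eliminated.
Round 4: Option 1 19, Option 3 18, Option 5 12. Option 5 eliminated.
Round 5: Option 1 24, Option 3 25. Option 3 has a majority (≥25).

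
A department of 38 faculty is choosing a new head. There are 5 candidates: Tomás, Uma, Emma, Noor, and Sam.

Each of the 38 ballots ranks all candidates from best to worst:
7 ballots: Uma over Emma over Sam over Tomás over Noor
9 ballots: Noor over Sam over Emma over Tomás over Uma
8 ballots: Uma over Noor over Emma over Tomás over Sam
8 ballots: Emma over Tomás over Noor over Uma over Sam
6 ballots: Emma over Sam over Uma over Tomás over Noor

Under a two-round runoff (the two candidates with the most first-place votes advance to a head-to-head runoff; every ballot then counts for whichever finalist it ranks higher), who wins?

Emma

Round 1 first-place votes: Tomás 0, Uma 15, Emma 14, Noor 9, Sam 0. Uma and Emma advance.
Runoff: Uma is ranked above Emma on 15 ballots, Emma above Uma on 23.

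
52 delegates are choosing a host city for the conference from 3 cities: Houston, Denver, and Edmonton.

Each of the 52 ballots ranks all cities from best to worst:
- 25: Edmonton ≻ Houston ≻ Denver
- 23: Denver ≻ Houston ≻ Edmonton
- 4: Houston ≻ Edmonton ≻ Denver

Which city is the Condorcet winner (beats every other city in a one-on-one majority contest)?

Houston

Houston vs Denver: 29–23
Houston vs Edmonton: 27–25
Houston beats every other city.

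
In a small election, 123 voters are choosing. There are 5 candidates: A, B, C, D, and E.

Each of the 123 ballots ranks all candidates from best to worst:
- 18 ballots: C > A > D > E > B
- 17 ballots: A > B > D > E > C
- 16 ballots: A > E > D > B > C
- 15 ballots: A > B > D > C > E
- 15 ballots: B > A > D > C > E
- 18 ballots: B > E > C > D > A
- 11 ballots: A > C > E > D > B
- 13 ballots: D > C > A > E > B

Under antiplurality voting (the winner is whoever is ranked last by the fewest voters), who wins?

Last-place votes: A 18, B 42, C 33, D 0, E 30.

D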